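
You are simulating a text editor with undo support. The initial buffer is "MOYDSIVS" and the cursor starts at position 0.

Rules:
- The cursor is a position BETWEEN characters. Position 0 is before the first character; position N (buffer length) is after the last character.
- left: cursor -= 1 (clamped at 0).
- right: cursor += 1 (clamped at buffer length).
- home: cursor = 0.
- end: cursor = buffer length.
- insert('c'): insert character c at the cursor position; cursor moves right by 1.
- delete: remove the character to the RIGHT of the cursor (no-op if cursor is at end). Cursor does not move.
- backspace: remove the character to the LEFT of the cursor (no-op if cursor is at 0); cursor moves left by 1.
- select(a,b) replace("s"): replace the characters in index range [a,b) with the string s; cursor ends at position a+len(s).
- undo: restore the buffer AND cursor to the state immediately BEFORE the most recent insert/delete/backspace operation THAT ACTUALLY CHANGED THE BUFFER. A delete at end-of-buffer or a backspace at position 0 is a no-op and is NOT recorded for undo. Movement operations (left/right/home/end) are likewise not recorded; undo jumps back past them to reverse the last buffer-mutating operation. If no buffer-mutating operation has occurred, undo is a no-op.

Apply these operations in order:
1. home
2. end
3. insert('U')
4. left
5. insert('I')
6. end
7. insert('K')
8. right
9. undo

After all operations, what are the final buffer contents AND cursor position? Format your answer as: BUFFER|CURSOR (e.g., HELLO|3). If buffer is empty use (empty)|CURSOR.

After op 1 (home): buf='MOYDSIVS' cursor=0
After op 2 (end): buf='MOYDSIVS' cursor=8
After op 3 (insert('U')): buf='MOYDSIVSU' cursor=9
After op 4 (left): buf='MOYDSIVSU' cursor=8
After op 5 (insert('I')): buf='MOYDSIVSIU' cursor=9
After op 6 (end): buf='MOYDSIVSIU' cursor=10
After op 7 (insert('K')): buf='MOYDSIVSIUK' cursor=11
After op 8 (right): buf='MOYDSIVSIUK' cursor=11
After op 9 (undo): buf='MOYDSIVSIU' cursor=10

Answer: MOYDSIVSIU|10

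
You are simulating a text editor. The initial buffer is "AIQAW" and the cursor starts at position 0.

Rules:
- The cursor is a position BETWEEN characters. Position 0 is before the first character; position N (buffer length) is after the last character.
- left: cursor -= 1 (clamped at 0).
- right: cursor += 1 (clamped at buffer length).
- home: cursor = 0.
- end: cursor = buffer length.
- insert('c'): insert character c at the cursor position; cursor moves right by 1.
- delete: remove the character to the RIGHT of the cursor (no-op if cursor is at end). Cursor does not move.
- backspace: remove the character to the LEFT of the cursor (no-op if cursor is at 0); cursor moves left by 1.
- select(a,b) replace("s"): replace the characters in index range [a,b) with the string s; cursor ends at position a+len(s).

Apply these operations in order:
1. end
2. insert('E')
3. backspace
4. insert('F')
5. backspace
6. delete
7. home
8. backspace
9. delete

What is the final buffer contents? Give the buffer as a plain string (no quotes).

Answer: IQAW

Derivation:
After op 1 (end): buf='AIQAW' cursor=5
After op 2 (insert('E')): buf='AIQAWE' cursor=6
After op 3 (backspace): buf='AIQAW' cursor=5
After op 4 (insert('F')): buf='AIQAWF' cursor=6
After op 5 (backspace): buf='AIQAW' cursor=5
After op 6 (delete): buf='AIQAW' cursor=5
After op 7 (home): buf='AIQAW' cursor=0
After op 8 (backspace): buf='AIQAW' cursor=0
After op 9 (delete): buf='IQAW' cursor=0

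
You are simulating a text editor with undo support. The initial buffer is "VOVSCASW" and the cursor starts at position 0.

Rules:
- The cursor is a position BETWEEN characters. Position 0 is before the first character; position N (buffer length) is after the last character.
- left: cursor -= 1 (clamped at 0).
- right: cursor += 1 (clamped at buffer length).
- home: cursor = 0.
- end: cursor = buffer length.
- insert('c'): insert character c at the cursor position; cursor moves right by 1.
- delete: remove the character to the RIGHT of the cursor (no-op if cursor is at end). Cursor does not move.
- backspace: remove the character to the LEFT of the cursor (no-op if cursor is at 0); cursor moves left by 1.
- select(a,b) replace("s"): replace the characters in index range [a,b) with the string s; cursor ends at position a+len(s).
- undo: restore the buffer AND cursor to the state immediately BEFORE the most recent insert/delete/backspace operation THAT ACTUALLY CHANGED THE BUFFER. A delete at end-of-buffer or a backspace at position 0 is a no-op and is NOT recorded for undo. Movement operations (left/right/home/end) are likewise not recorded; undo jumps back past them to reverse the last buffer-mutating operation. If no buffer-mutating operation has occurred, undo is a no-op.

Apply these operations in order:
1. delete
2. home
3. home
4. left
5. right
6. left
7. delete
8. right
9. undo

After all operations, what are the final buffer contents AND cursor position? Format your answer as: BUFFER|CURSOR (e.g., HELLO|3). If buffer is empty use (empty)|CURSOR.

After op 1 (delete): buf='OVSCASW' cursor=0
After op 2 (home): buf='OVSCASW' cursor=0
After op 3 (home): buf='OVSCASW' cursor=0
After op 4 (left): buf='OVSCASW' cursor=0
After op 5 (right): buf='OVSCASW' cursor=1
After op 6 (left): buf='OVSCASW' cursor=0
After op 7 (delete): buf='VSCASW' cursor=0
After op 8 (right): buf='VSCASW' cursor=1
After op 9 (undo): buf='OVSCASW' cursor=0

Answer: OVSCASW|0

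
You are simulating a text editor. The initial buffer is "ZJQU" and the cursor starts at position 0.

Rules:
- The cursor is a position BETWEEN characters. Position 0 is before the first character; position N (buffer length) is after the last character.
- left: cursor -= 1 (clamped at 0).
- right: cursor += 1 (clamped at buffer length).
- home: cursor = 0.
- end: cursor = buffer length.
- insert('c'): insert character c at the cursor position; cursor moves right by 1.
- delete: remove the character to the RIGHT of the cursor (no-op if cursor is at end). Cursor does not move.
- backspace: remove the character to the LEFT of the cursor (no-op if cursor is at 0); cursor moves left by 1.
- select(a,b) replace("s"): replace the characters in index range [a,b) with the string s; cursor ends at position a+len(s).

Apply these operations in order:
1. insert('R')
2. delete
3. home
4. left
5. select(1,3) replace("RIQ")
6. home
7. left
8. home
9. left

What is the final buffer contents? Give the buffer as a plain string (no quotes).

Answer: RRIQU

Derivation:
After op 1 (insert('R')): buf='RZJQU' cursor=1
After op 2 (delete): buf='RJQU' cursor=1
After op 3 (home): buf='RJQU' cursor=0
After op 4 (left): buf='RJQU' cursor=0
After op 5 (select(1,3) replace("RIQ")): buf='RRIQU' cursor=4
After op 6 (home): buf='RRIQU' cursor=0
After op 7 (left): buf='RRIQU' cursor=0
After op 8 (home): buf='RRIQU' cursor=0
After op 9 (left): buf='RRIQU' cursor=0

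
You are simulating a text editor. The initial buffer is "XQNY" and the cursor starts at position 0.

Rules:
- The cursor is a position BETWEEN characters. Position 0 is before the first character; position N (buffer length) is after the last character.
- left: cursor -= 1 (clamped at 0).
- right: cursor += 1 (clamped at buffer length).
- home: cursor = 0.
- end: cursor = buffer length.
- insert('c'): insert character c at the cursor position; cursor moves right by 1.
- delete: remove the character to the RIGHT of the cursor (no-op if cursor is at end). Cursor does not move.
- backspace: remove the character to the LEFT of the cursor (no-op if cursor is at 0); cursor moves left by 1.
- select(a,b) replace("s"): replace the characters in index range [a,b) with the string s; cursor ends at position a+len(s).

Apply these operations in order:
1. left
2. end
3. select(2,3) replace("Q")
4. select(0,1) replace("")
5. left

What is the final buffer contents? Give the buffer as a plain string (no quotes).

After op 1 (left): buf='XQNY' cursor=0
After op 2 (end): buf='XQNY' cursor=4
After op 3 (select(2,3) replace("Q")): buf='XQQY' cursor=3
After op 4 (select(0,1) replace("")): buf='QQY' cursor=0
After op 5 (left): buf='QQY' cursor=0

Answer: QQY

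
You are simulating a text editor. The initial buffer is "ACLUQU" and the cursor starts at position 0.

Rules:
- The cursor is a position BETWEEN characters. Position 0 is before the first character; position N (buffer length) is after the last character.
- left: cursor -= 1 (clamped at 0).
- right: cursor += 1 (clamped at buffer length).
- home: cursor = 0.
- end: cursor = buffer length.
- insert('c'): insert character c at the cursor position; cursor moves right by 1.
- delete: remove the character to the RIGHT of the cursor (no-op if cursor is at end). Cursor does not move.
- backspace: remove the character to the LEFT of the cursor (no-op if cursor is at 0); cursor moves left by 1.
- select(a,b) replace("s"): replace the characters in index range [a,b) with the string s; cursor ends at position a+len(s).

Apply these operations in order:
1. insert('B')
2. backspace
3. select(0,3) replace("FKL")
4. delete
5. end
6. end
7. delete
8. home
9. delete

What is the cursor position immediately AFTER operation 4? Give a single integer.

After op 1 (insert('B')): buf='BACLUQU' cursor=1
After op 2 (backspace): buf='ACLUQU' cursor=0
After op 3 (select(0,3) replace("FKL")): buf='FKLUQU' cursor=3
After op 4 (delete): buf='FKLQU' cursor=3

Answer: 3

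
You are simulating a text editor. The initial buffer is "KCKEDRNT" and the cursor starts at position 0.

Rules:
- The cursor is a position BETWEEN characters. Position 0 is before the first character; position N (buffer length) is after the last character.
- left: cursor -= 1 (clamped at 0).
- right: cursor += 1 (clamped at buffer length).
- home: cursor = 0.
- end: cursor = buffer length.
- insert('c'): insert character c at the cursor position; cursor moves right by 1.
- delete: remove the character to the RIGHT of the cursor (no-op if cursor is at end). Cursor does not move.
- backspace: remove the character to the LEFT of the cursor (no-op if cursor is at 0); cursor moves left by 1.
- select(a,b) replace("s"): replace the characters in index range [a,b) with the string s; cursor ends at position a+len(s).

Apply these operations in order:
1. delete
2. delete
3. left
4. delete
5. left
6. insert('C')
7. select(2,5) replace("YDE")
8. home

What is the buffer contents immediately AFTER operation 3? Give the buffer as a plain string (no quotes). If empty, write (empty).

Answer: KEDRNT

Derivation:
After op 1 (delete): buf='CKEDRNT' cursor=0
After op 2 (delete): buf='KEDRNT' cursor=0
After op 3 (left): buf='KEDRNT' cursor=0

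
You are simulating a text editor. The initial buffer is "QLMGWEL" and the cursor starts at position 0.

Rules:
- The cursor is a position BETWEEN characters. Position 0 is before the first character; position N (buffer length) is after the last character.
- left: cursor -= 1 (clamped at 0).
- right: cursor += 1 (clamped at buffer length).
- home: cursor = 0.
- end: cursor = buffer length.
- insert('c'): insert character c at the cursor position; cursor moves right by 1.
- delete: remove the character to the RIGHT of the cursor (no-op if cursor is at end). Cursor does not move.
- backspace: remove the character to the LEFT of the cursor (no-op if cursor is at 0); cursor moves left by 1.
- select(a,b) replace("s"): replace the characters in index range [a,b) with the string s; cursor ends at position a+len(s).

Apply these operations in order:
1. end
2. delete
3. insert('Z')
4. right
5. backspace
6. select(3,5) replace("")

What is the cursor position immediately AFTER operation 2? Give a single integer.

After op 1 (end): buf='QLMGWEL' cursor=7
After op 2 (delete): buf='QLMGWEL' cursor=7

Answer: 7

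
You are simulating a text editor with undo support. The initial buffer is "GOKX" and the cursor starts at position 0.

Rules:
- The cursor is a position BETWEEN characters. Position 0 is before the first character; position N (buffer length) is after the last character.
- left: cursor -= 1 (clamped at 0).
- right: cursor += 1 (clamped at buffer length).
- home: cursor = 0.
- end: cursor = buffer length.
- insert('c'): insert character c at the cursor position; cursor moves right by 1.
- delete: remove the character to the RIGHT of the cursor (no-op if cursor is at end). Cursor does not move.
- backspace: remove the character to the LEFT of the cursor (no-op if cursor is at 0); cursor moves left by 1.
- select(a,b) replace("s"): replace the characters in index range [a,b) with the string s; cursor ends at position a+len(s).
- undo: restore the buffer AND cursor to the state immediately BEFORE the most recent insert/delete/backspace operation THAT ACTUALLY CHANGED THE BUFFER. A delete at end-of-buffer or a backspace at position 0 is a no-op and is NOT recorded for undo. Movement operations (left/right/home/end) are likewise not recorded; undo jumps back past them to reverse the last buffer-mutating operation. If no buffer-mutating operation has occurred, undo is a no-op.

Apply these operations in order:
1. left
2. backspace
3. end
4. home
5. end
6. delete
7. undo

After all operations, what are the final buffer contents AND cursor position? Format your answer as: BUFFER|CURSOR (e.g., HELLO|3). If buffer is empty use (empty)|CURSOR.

After op 1 (left): buf='GOKX' cursor=0
After op 2 (backspace): buf='GOKX' cursor=0
After op 3 (end): buf='GOKX' cursor=4
After op 4 (home): buf='GOKX' cursor=0
After op 5 (end): buf='GOKX' cursor=4
After op 6 (delete): buf='GOKX' cursor=4
After op 7 (undo): buf='GOKX' cursor=4

Answer: GOKX|4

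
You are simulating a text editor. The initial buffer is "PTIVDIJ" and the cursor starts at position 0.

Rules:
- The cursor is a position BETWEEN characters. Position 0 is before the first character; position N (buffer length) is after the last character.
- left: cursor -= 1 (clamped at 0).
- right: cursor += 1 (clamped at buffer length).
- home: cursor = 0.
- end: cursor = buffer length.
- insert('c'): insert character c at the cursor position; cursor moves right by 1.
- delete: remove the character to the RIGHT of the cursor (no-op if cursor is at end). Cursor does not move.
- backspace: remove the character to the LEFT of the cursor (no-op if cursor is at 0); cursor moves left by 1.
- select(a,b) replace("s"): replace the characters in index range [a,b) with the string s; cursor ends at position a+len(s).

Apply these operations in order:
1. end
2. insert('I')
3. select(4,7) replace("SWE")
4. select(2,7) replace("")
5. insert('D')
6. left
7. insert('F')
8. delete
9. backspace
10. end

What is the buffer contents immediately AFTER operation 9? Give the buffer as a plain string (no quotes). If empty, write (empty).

After op 1 (end): buf='PTIVDIJ' cursor=7
After op 2 (insert('I')): buf='PTIVDIJI' cursor=8
After op 3 (select(4,7) replace("SWE")): buf='PTIVSWEI' cursor=7
After op 4 (select(2,7) replace("")): buf='PTI' cursor=2
After op 5 (insert('D')): buf='PTDI' cursor=3
After op 6 (left): buf='PTDI' cursor=2
After op 7 (insert('F')): buf='PTFDI' cursor=3
After op 8 (delete): buf='PTFI' cursor=3
After op 9 (backspace): buf='PTI' cursor=2

Answer: PTI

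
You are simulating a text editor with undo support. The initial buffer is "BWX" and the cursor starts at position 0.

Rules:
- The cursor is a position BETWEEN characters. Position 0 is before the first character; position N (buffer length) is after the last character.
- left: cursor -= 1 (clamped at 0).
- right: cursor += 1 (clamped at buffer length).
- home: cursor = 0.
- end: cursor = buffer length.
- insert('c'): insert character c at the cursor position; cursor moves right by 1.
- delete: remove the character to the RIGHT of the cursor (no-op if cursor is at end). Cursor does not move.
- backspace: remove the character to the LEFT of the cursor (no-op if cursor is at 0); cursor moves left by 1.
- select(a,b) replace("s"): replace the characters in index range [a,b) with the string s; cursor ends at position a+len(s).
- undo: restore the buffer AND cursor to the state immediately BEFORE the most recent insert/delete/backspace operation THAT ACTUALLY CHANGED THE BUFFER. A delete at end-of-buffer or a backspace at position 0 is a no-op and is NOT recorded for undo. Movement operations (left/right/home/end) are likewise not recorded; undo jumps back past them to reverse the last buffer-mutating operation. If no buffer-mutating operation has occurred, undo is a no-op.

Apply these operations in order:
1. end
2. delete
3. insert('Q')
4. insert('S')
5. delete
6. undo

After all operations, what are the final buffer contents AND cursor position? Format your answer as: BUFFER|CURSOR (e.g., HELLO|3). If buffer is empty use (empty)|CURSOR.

Answer: BWXQ|4

Derivation:
After op 1 (end): buf='BWX' cursor=3
After op 2 (delete): buf='BWX' cursor=3
After op 3 (insert('Q')): buf='BWXQ' cursor=4
After op 4 (insert('S')): buf='BWXQS' cursor=5
After op 5 (delete): buf='BWXQS' cursor=5
After op 6 (undo): buf='BWXQ' cursor=4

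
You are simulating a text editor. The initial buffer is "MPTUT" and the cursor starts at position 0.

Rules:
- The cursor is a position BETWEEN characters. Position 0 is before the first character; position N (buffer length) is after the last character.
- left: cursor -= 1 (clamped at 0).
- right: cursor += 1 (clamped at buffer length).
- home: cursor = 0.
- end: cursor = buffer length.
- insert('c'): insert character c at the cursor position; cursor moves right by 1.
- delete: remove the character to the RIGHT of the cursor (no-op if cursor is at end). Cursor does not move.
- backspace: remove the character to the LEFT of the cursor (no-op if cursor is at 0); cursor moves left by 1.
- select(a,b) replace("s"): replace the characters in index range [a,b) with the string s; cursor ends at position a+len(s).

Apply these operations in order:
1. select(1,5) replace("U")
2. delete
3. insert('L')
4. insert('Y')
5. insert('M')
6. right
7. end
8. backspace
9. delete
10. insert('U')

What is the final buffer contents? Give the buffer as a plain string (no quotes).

Answer: MULYU

Derivation:
After op 1 (select(1,5) replace("U")): buf='MU' cursor=2
After op 2 (delete): buf='MU' cursor=2
After op 3 (insert('L')): buf='MUL' cursor=3
After op 4 (insert('Y')): buf='MULY' cursor=4
After op 5 (insert('M')): buf='MULYM' cursor=5
After op 6 (right): buf='MULYM' cursor=5
After op 7 (end): buf='MULYM' cursor=5
After op 8 (backspace): buf='MULY' cursor=4
After op 9 (delete): buf='MULY' cursor=4
After op 10 (insert('U')): buf='MULYU' cursor=5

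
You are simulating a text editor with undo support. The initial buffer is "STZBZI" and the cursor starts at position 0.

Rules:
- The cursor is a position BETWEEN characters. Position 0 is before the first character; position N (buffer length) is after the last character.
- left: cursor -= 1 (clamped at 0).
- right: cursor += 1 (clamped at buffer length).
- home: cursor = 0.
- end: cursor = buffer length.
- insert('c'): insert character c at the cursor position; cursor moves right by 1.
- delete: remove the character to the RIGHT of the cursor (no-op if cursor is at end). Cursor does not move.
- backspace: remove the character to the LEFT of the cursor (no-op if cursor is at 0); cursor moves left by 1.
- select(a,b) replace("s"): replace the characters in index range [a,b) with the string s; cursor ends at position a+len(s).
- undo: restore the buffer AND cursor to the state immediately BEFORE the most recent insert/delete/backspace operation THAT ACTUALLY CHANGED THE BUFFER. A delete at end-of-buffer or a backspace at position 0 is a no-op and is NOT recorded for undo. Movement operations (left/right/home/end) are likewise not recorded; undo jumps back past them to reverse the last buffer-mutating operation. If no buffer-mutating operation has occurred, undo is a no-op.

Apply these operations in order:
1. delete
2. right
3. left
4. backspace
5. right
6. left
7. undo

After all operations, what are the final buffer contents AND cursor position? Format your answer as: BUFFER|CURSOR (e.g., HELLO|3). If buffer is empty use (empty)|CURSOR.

Answer: STZBZI|0

Derivation:
After op 1 (delete): buf='TZBZI' cursor=0
After op 2 (right): buf='TZBZI' cursor=1
After op 3 (left): buf='TZBZI' cursor=0
After op 4 (backspace): buf='TZBZI' cursor=0
After op 5 (right): buf='TZBZI' cursor=1
After op 6 (left): buf='TZBZI' cursor=0
After op 7 (undo): buf='STZBZI' cursor=0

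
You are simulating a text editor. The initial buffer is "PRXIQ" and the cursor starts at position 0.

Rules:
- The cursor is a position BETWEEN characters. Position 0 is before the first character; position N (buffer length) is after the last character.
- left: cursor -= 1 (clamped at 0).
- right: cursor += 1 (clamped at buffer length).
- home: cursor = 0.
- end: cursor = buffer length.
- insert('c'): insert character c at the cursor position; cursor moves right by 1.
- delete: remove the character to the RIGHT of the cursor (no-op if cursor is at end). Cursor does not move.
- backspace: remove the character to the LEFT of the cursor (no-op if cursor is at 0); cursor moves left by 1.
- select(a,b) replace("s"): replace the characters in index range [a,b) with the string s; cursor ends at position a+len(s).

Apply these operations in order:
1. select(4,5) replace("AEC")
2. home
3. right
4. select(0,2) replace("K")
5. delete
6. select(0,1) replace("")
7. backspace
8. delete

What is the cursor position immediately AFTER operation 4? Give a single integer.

After op 1 (select(4,5) replace("AEC")): buf='PRXIAEC' cursor=7
After op 2 (home): buf='PRXIAEC' cursor=0
After op 3 (right): buf='PRXIAEC' cursor=1
After op 4 (select(0,2) replace("K")): buf='KXIAEC' cursor=1

Answer: 1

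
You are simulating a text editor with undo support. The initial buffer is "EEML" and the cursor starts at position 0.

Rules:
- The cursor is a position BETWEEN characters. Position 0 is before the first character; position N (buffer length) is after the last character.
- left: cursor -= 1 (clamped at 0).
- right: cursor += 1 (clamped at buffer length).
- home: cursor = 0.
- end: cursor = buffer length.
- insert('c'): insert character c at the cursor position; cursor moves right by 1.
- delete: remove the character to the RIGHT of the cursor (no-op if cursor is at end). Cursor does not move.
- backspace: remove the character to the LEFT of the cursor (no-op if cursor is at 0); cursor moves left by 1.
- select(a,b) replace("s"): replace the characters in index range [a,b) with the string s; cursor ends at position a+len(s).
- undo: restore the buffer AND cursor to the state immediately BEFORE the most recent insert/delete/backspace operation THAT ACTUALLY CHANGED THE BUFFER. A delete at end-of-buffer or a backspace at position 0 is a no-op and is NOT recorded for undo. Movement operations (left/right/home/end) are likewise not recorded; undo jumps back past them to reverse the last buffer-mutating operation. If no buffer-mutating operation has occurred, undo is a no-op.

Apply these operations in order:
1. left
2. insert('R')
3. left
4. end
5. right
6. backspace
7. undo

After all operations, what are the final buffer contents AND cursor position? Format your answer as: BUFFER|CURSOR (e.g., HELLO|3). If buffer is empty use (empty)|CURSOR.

After op 1 (left): buf='EEML' cursor=0
After op 2 (insert('R')): buf='REEML' cursor=1
After op 3 (left): buf='REEML' cursor=0
After op 4 (end): buf='REEML' cursor=5
After op 5 (right): buf='REEML' cursor=5
After op 6 (backspace): buf='REEM' cursor=4
After op 7 (undo): buf='REEML' cursor=5

Answer: REEML|5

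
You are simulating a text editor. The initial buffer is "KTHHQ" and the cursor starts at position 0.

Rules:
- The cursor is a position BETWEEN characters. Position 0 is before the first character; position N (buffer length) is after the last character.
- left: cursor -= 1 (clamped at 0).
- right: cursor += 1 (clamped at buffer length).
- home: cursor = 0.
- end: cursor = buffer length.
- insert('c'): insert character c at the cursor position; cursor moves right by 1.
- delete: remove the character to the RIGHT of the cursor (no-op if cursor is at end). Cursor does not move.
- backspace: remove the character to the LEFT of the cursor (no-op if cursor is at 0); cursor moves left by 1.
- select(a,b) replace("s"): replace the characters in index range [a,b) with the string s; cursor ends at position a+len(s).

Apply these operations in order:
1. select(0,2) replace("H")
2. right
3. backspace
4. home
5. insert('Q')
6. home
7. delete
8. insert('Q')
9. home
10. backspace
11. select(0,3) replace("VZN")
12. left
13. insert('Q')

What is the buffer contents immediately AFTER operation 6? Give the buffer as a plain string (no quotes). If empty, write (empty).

Answer: QHHQ

Derivation:
After op 1 (select(0,2) replace("H")): buf='HHHQ' cursor=1
After op 2 (right): buf='HHHQ' cursor=2
After op 3 (backspace): buf='HHQ' cursor=1
After op 4 (home): buf='HHQ' cursor=0
After op 5 (insert('Q')): buf='QHHQ' cursor=1
After op 6 (home): buf='QHHQ' cursor=0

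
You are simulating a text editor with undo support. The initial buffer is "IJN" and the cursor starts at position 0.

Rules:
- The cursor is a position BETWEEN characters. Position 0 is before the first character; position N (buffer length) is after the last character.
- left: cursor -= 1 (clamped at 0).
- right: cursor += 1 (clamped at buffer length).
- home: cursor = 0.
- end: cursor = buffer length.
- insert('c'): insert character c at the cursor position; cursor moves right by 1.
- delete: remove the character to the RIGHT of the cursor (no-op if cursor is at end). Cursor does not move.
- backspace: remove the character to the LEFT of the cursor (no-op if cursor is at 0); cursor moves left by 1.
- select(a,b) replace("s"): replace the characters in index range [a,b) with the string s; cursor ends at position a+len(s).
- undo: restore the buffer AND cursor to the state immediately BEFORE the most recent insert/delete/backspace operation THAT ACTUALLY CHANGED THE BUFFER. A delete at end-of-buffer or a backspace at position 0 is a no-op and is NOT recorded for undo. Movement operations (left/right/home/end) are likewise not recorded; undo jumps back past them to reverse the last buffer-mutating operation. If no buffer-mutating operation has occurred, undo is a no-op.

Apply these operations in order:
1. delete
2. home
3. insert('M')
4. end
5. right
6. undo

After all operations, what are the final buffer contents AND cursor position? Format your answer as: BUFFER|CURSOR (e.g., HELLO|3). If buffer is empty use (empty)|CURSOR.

After op 1 (delete): buf='JN' cursor=0
After op 2 (home): buf='JN' cursor=0
After op 3 (insert('M')): buf='MJN' cursor=1
After op 4 (end): buf='MJN' cursor=3
After op 5 (right): buf='MJN' cursor=3
After op 6 (undo): buf='JN' cursor=0

Answer: JN|0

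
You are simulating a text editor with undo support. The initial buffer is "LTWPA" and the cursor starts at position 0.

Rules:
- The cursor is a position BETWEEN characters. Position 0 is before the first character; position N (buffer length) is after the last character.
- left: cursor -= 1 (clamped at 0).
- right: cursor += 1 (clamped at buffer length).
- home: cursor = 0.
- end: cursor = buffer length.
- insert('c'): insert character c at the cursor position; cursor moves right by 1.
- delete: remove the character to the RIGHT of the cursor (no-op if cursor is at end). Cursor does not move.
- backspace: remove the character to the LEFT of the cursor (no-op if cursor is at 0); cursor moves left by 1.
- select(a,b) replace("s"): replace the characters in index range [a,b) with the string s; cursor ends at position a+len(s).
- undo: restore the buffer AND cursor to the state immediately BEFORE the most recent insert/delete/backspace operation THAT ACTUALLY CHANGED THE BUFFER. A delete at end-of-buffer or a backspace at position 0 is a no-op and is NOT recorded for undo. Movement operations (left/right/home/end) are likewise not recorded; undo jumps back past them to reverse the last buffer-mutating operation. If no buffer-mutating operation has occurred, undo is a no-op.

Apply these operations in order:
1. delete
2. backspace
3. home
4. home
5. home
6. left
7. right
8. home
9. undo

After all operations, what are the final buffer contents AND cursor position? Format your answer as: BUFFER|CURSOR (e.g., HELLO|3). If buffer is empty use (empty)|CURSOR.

Answer: LTWPA|0

Derivation:
After op 1 (delete): buf='TWPA' cursor=0
After op 2 (backspace): buf='TWPA' cursor=0
After op 3 (home): buf='TWPA' cursor=0
After op 4 (home): buf='TWPA' cursor=0
After op 5 (home): buf='TWPA' cursor=0
After op 6 (left): buf='TWPA' cursor=0
After op 7 (right): buf='TWPA' cursor=1
After op 8 (home): buf='TWPA' cursor=0
After op 9 (undo): buf='LTWPA' cursor=0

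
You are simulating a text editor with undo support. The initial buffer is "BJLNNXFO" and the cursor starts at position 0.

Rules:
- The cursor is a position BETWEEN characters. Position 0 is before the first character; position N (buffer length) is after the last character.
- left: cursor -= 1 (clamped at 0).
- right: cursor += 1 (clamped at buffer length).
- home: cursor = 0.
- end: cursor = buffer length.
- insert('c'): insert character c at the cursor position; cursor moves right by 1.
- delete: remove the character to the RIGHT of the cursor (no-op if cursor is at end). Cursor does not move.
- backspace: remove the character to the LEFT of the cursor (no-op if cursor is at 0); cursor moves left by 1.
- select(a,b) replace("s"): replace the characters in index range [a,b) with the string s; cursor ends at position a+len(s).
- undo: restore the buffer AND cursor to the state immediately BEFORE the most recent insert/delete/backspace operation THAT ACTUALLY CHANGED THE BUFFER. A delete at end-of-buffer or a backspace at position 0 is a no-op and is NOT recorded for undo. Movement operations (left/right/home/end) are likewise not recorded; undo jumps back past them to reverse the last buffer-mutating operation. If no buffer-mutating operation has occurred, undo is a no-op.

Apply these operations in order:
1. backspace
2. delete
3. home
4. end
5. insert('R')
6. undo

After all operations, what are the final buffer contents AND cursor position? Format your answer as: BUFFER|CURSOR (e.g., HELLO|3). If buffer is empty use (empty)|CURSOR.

Answer: JLNNXFO|7

Derivation:
After op 1 (backspace): buf='BJLNNXFO' cursor=0
After op 2 (delete): buf='JLNNXFO' cursor=0
After op 3 (home): buf='JLNNXFO' cursor=0
After op 4 (end): buf='JLNNXFO' cursor=7
After op 5 (insert('R')): buf='JLNNXFOR' cursor=8
After op 6 (undo): buf='JLNNXFO' cursor=7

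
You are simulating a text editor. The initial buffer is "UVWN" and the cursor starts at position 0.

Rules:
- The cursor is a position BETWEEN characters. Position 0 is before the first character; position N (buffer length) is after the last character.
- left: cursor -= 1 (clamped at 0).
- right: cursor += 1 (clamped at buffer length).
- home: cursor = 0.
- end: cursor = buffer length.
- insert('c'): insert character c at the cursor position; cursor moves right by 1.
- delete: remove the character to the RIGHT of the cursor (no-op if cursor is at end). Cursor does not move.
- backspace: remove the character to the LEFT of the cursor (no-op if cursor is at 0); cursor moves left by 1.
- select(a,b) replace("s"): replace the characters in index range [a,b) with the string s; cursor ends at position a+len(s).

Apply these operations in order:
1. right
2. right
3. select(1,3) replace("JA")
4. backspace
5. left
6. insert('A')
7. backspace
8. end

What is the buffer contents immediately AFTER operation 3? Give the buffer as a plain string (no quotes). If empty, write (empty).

After op 1 (right): buf='UVWN' cursor=1
After op 2 (right): buf='UVWN' cursor=2
After op 3 (select(1,3) replace("JA")): buf='UJAN' cursor=3

Answer: UJAN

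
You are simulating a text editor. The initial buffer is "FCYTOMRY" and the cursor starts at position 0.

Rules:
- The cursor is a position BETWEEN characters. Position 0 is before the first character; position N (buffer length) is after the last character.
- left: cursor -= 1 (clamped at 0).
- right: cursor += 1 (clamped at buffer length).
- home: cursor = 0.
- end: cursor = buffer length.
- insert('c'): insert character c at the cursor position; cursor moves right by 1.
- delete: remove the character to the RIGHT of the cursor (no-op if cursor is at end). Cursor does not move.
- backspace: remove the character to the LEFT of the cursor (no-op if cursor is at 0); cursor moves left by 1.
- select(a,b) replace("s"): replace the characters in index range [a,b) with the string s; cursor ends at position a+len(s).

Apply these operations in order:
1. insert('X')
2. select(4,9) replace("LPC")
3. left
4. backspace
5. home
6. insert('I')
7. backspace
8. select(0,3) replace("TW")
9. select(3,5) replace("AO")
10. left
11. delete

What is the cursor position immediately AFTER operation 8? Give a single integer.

Answer: 2

Derivation:
After op 1 (insert('X')): buf='XFCYTOMRY' cursor=1
After op 2 (select(4,9) replace("LPC")): buf='XFCYLPC' cursor=7
After op 3 (left): buf='XFCYLPC' cursor=6
After op 4 (backspace): buf='XFCYLC' cursor=5
After op 5 (home): buf='XFCYLC' cursor=0
After op 6 (insert('I')): buf='IXFCYLC' cursor=1
After op 7 (backspace): buf='XFCYLC' cursor=0
After op 8 (select(0,3) replace("TW")): buf='TWYLC' cursor=2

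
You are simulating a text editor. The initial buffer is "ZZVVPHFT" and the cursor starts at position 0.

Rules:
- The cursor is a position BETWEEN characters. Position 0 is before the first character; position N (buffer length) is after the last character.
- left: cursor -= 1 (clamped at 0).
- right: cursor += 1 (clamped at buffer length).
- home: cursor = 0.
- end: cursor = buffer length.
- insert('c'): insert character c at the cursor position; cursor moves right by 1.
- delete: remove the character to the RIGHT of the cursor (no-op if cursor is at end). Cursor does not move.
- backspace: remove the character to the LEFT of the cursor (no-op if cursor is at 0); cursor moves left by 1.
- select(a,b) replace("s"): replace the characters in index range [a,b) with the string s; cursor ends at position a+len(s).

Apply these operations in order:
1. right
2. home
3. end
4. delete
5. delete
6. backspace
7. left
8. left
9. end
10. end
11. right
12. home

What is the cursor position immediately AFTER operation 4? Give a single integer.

After op 1 (right): buf='ZZVVPHFT' cursor=1
After op 2 (home): buf='ZZVVPHFT' cursor=0
After op 3 (end): buf='ZZVVPHFT' cursor=8
After op 4 (delete): buf='ZZVVPHFT' cursor=8

Answer: 8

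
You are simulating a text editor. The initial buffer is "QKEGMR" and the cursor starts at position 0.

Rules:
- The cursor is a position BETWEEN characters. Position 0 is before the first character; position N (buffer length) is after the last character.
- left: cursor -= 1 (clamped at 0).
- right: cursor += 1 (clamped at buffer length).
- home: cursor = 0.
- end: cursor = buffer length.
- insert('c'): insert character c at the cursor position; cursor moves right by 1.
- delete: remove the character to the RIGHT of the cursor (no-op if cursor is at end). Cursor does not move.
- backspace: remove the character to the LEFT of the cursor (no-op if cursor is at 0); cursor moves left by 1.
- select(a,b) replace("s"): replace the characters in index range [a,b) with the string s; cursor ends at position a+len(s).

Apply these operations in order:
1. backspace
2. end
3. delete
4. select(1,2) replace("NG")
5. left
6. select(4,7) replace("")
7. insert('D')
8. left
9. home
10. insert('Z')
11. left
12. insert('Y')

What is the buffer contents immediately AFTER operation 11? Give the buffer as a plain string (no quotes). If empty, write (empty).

After op 1 (backspace): buf='QKEGMR' cursor=0
After op 2 (end): buf='QKEGMR' cursor=6
After op 3 (delete): buf='QKEGMR' cursor=6
After op 4 (select(1,2) replace("NG")): buf='QNGEGMR' cursor=3
After op 5 (left): buf='QNGEGMR' cursor=2
After op 6 (select(4,7) replace("")): buf='QNGE' cursor=4
After op 7 (insert('D')): buf='QNGED' cursor=5
After op 8 (left): buf='QNGED' cursor=4
After op 9 (home): buf='QNGED' cursor=0
After op 10 (insert('Z')): buf='ZQNGED' cursor=1
After op 11 (left): buf='ZQNGED' cursor=0

Answer: ZQNGED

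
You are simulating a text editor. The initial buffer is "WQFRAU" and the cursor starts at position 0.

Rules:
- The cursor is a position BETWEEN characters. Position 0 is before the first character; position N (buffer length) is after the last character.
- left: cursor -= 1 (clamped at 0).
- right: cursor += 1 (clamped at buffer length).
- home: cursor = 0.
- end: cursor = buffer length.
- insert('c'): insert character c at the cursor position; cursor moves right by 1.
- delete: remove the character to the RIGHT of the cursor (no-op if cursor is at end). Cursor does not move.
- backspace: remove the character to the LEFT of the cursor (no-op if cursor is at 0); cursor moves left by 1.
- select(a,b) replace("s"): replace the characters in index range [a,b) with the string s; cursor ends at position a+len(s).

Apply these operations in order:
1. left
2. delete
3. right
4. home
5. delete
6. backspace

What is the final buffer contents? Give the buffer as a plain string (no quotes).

Answer: FRAU

Derivation:
After op 1 (left): buf='WQFRAU' cursor=0
After op 2 (delete): buf='QFRAU' cursor=0
After op 3 (right): buf='QFRAU' cursor=1
After op 4 (home): buf='QFRAU' cursor=0
After op 5 (delete): buf='FRAU' cursor=0
After op 6 (backspace): buf='FRAU' cursor=0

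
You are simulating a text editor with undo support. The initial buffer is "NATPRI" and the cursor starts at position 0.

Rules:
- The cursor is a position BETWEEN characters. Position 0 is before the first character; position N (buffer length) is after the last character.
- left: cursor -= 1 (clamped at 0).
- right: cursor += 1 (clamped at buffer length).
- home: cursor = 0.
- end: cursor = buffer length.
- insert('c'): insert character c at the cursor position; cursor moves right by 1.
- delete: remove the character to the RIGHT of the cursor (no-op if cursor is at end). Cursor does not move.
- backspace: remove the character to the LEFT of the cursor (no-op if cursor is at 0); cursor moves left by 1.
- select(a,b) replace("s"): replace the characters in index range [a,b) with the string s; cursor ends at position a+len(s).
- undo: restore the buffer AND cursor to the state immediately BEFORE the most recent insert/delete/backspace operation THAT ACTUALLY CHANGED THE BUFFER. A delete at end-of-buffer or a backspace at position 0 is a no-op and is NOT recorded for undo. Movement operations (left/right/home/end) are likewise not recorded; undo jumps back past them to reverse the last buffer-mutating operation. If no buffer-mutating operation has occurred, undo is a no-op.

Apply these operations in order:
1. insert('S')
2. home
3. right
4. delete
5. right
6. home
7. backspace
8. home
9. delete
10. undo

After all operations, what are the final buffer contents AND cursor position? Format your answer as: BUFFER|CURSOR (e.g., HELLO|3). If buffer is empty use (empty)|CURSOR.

Answer: SATPRI|0

Derivation:
After op 1 (insert('S')): buf='SNATPRI' cursor=1
After op 2 (home): buf='SNATPRI' cursor=0
After op 3 (right): buf='SNATPRI' cursor=1
After op 4 (delete): buf='SATPRI' cursor=1
After op 5 (right): buf='SATPRI' cursor=2
After op 6 (home): buf='SATPRI' cursor=0
After op 7 (backspace): buf='SATPRI' cursor=0
After op 8 (home): buf='SATPRI' cursor=0
After op 9 (delete): buf='ATPRI' cursor=0
After op 10 (undo): buf='SATPRI' cursor=0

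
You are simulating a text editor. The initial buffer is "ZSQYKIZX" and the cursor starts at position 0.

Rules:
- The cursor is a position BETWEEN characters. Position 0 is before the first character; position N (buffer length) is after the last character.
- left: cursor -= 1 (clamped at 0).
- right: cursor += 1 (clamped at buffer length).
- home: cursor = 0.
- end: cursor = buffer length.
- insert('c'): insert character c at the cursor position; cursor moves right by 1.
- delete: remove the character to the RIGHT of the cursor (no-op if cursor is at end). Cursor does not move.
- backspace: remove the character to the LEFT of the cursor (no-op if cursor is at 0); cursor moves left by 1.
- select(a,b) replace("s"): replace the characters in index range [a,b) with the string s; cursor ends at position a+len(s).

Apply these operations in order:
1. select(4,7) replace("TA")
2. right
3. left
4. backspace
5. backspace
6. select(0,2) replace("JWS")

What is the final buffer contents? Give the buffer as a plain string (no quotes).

After op 1 (select(4,7) replace("TA")): buf='ZSQYTAX' cursor=6
After op 2 (right): buf='ZSQYTAX' cursor=7
After op 3 (left): buf='ZSQYTAX' cursor=6
After op 4 (backspace): buf='ZSQYTX' cursor=5
After op 5 (backspace): buf='ZSQYX' cursor=4
After op 6 (select(0,2) replace("JWS")): buf='JWSQYX' cursor=3

Answer: JWSQYX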